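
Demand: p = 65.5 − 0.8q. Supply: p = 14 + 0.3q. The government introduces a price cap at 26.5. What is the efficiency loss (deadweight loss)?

Competitive equilibrium: 65.5 − 0.8q = 14 + 0.3q → q* = 46.8182, p* = 28.0455.
At the ceiling p = 26.5, quantity supplied = (26.5 − 14)/0.3 = 41.6667.
Willingness to pay at q' = 41.6667: 65.5 − 0.8·41.6667 = 32.1666.
Δq = 46.8182 − 41.6667 = 5.1515; wedge = 32.1666 − 26.5 = 5.6666.
Deadweight loss = ½ × 5.1515 × 5.6666 = 14.60.

14.60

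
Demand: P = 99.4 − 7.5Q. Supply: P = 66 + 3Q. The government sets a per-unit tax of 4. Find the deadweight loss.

Competitive equilibrium: 99.4 − 7.5Q = 66 + 3Q → Q* = 3.181, P* = 75.5429.
With the tax, the buyer price exceeds the seller price by 4: (99.4 − 7.5Q) − (66 + 3Q) = 4 → Q' = 2.8.
ΔQ = 3.181 − 2.8 = 0.381; the wedge equals the tax, 4.
Welfare loss = ½ × 0.381 × 4 = 0.76.

0.76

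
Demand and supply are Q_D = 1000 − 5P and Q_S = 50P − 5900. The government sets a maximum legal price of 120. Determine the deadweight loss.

In inverse form: demand P = 200 − 0.2Q, supply P = 118 + 0.02Q.
Competitive equilibrium: 200 − 0.2Q = 118 + 0.02Q → Q* = 372.7273, P* = 125.4545.
At the ceiling P = 120, quantity supplied = (120 − 118)/0.02 = 100.
Willingness to pay at Q' = 100: 200 − 0.2·100 = 180.
ΔQ = 372.7273 − 100 = 272.7273; wedge = 180 − 120 = 60.
Deadweight loss = ½ × 272.7273 × 60 = 8181.82.

8181.82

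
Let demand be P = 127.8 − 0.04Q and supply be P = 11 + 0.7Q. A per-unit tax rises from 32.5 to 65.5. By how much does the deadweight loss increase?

2185.14

Competitive equilibrium: 127.8 − 0.04Q = 11 + 0.7Q → Q* = 157.8378, P* = 121.4865.
For a per-unit tax t: ΔQ = t/0.74, so DWL = ½·t·(t/0.74) = t²/1.48.
At t = 32.5: DWL = 713.682. At t = 65.5: DWL = 2898.818.
Increase = 2898.818 − 713.682 = 2185.14.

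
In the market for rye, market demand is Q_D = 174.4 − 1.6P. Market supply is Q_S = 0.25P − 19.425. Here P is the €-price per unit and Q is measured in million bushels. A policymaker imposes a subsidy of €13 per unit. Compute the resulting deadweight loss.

€18.27 million

In inverse form: demand P = 109 − 0.625Q, supply P = 77.7 + 4Q.
Competitive equilibrium: 109 − 0.625Q = 77.7 + 4Q → Q* = 6.7676, P* = 104.7703.
The subsidy lowers effective supply by 13: P = 64.7 + 4Q.
New quantity: 109 − 0.625Q = 64.7 + 4Q → Q' = 9.5784.
Overproduction ΔQ = 9.5784 − 6.7676 = 2.8108; wedge = subsidy = 13.
DWL = ½ × 2.8108 × 13 = €18.27 million.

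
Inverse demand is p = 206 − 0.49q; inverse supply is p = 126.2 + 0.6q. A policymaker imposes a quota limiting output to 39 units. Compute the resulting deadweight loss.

637.86

Competitive equilibrium: 206 − 0.49q = 126.2 + 0.6q → q* = 73.211, p* = 170.1266.
At q = 39: demand price = 206 − 0.49·39 = 186.89; supply price = 126.2 + 0.6·39 = 149.6.
Δq = 73.211 − 39 = 34.211; wedge = 186.89 − 149.6 = 37.29.
Welfare loss = ½ × 34.211 × 37.29 = 637.86.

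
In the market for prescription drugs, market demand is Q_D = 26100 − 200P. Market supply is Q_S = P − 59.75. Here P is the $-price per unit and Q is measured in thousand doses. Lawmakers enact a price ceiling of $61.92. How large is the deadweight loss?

$2339.17 thousand

In inverse form: demand P = 130.5 − 0.005Q, supply P = 59.75 + Q.
Competitive equilibrium: 130.5 − 0.005Q = 59.75 + Q → Q* = 70.398, P* = 130.148.
At the ceiling P = 61.92, quantity supplied = (61.92 − 59.75)/1 = 2.17.
Willingness to pay at Q' = 2.17: 130.5 − 0.005·2.17 = 130.4892.
ΔQ = 70.398 − 2.17 = 68.228; wedge = 130.4892 − 61.92 = 68.5692.
Deadweight loss = ½ × 68.228 × 68.5692 = $2339.17 thousand.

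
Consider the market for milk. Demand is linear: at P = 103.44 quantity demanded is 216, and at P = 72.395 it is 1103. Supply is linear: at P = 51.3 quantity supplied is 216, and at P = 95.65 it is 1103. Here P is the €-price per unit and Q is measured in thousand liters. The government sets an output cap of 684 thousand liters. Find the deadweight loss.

€898.64 thousand

Demand slope = (72.395 − 103.44)/(1103 − 216) = −0.035, so P = 111 − 0.035Q.
Supply slope = (95.65 − 51.3)/(1103 − 216) = 0.05, so P = 40.5 + 0.05Q.
Competitive equilibrium: 111 − 0.035Q = 40.5 + 0.05Q → Q* = 829.4118, P* = 81.9706.
At Q = 684: demand price = 111 − 0.035·684 = 87.06; supply price = 40.5 + 0.05·684 = 74.7.
ΔQ = 829.4118 − 684 = 145.4118; wedge = 87.06 − 74.7 = 12.36.
Welfare loss = ½ × 145.4118 × 12.36 = €898.64 thousand.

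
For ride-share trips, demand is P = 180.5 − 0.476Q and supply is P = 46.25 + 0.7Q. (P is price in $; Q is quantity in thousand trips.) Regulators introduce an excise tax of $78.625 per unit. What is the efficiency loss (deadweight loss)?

Competitive equilibrium: 180.5 − 0.476Q = 46.25 + 0.7Q → Q* = 114.15816, P* = 126.16071.
With the tax, the buyer price exceeds the seller price by 78.625: (180.5 − 0.476Q) − (46.25 + 0.7Q) = 78.625 → Q' = 47.30017.
ΔQ = 114.15816 − 47.30017 = 66.85799; the wedge equals the tax, 78.625.
Deadweight loss = ½ × 66.85799 × 78.625 = $2628.35 thousand.

$2628.35 thousand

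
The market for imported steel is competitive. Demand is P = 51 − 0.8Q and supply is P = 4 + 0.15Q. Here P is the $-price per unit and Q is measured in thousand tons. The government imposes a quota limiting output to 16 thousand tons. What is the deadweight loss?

$532.23 thousand

Competitive equilibrium: 51 − 0.8Q = 4 + 0.15Q → Q* = 49.4737, P* = 11.4211.
At Q = 16: demand price = 51 − 0.8·16 = 38.2; supply price = 4 + 0.15·16 = 6.4.
ΔQ = 49.4737 − 16 = 33.4737; wedge = 38.2 − 6.4 = 31.8.
Welfare loss = ½ × 33.4737 × 31.8 = $532.23 thousand.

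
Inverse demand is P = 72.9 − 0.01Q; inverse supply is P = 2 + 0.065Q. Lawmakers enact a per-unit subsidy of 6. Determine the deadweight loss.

240

Competitive equilibrium: 72.9 − 0.01Q = 2 + 0.065Q → Q* = 945.3333, P* = 63.4467.
The subsidy lowers effective supply by 6: P = 0.065Q − 4.
New quantity: 72.9 − 0.01Q = 0.065Q − 4 → Q' = 1025.3333.
Overproduction ΔQ = 1025.3333 − 945.3333 = 80; wedge = subsidy = 6.
DWL = ½ × 80 × 6 = 240.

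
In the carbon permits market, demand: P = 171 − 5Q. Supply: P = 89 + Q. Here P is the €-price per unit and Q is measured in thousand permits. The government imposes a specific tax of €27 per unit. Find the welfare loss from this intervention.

Competitive equilibrium: 171 − 5Q = 89 + Q → Q* = 13.6667, P* = 102.6667.
With the tax, the buyer price exceeds the seller price by 27: (171 − 5Q) − (89 + Q) = 27 → Q' = 9.1667.
ΔQ = 13.6667 − 9.1667 = 4.5; the wedge equals the tax, 27.
Welfare loss = ½ × 4.5 × 27 = €60.75 thousand.

€60.75 thousand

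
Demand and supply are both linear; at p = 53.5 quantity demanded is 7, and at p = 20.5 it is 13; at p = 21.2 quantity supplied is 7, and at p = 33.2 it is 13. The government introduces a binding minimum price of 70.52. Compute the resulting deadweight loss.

Demand slope = (20.5 − 53.5)/(13 − 7) = −5.5, so p = 92 − 5.5q.
Supply slope = (33.2 − 21.2)/(13 − 7) = 2, so p = 7.2 + 2q.
Competitive equilibrium: 92 − 5.5q = 7.2 + 2q → q* = 11.3067, p* = 29.8133.
At the floor p = 70.52, quantity demanded = (92 − 70.52)/5.5 = 3.9055.
Sellers' marginal cost at q' = 3.9055: 7.2 + 2·3.9055 = 15.011.
Δq = 11.3067 − 3.9055 = 7.4012; wedge = 70.52 − 15.011 = 55.509.
Deadweight loss = ½ × 7.4012 × 55.509 = 205.42.

205.42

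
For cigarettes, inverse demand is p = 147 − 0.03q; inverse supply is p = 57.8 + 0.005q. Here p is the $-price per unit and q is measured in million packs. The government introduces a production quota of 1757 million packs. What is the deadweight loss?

$10965.24 million

Competitive equilibrium: 147 − 0.03q = 57.8 + 0.005q → q* = 2548.5714, p* = 70.5429.
At q = 1757: demand price = 147 − 0.03·1757 = 94.29; supply price = 57.8 + 0.005·1757 = 66.585.
Δq = 2548.5714 − 1757 = 791.5714; wedge = 94.29 − 66.585 = 27.705.
DWL = ½ × 791.5714 × 27.705 = $10965.24 million.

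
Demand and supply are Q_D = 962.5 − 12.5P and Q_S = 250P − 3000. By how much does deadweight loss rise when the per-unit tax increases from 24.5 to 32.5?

2714.29

In inverse form: demand P = 77 − 0.08Q, supply P = 12 + 0.004Q.
Competitive equilibrium: 77 − 0.08Q = 12 + 0.004Q → Q* = 773.8095, P* = 15.0952.
For a per-unit tax t: ΔQ = t/0.084, so DWL = ½·t·(t/0.084) = t²/0.168.
At t = 24.5: DWL = 3572.917. At t = 32.5: DWL = 6287.202.
Increase = 6287.202 − 3572.917 = 2714.29.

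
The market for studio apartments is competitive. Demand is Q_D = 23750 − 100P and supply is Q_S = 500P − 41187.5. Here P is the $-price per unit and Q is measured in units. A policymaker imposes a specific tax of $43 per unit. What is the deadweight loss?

In inverse form: demand P = 237.5 − 0.01Q, supply P = 82.375 + 0.002Q.
Competitive equilibrium: 237.5 − 0.01Q = 82.375 + 0.002Q → Q* = 12927.0833, P* = 108.2292.
With the tax, the buyer price exceeds the seller price by 43: (237.5 − 0.01Q) − (82.375 + 0.002Q) = 43 → Q' = 9343.75.
ΔQ = 12927.0833 − 9343.75 = 3583.3333; the wedge equals the tax, 43.
Deadweight loss = ½ × 3583.3333 × 43 = $77041.67.

$77041.67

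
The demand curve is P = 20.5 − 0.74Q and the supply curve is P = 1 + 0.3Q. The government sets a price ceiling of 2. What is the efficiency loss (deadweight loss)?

123.59

Competitive equilibrium: 20.5 − 0.74Q = 1 + 0.3Q → Q* = 18.75, P* = 6.625.
At the ceiling P = 2, quantity supplied = (2 − 1)/0.3 = 3.3333.
Willingness to pay at Q' = 3.3333: 20.5 − 0.74·3.3333 = 18.0334.
ΔQ = 18.75 − 3.3333 = 15.4167; wedge = 18.0334 − 2 = 16.0334.
The triangle = ½ × 15.4167 × 16.0334 = 123.59.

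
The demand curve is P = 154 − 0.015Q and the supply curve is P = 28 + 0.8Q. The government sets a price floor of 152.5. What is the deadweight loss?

1214.88

Competitive equilibrium: 154 − 0.015Q = 28 + 0.8Q → Q* = 154.6012, P* = 151.681.
At the floor P = 152.5, quantity demanded = (154 − 152.5)/0.015 = 100.
Sellers' marginal cost at Q' = 100: 28 + 0.8·100 = 108.
ΔQ = 154.6012 − 100 = 54.6012; wedge = 152.5 − 108 = 44.5.
DWL = ½ × 54.6012 × 44.5 = 1214.88.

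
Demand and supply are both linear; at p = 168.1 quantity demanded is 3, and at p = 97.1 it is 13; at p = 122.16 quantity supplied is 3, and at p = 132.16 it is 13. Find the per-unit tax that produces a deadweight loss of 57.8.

30.6

Demand slope = (97.1 − 168.1)/(13 − 3) = −7.1, so p = 189.4 − 7.1q.
Supply slope = (132.16 − 122.16)/(13 − 3) = 1, so p = 119.16 + q.
Competitive equilibrium: 189.4 − 7.1q = 119.16 + q → q* = 8.6716, p* = 127.8316.
A tax t gives Δq = t/8.1 and wedge t, so DWL = t²/16.2.
t²/16.2 = 57.8 → t² = 936.36 → t = 30.6.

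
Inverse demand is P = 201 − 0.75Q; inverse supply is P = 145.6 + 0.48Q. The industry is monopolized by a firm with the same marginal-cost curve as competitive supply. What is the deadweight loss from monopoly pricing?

179.01

Competitive equilibrium: 201 − 0.75Q = 145.6 + 0.48Q → Q* = 45.0407, P* = 167.2195.
Marginal revenue: MR = 201 − 1.5Q. Set MR = MC: 201 − 1.5Q = 145.6 + 0.48Q → Q_m = 27.9798.
Price P_m = 201 − 0.75·27.9798 = 180.0152; MC(Q_m) = 145.6 + 0.48·27.9798 = 159.0303.
Competitive Q* = 45.0407, so ΔQ = 17.0609; wedge = 180.0152 − 159.0303 = 20.9849.
Welfare loss = ½ × 17.0609 × 20.9849 = 179.01.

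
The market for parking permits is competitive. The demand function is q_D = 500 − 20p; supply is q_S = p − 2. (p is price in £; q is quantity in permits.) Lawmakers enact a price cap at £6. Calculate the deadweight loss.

£168.30

In inverse form: demand p = 25 − 0.05q, supply p = 2 + q.
Competitive equilibrium: 25 − 0.05q = 2 + q → q* = 21.90476, p* = 23.90476.
At the ceiling p = 6, quantity supplied = (6 − 2)/1 = 4.
Willingness to pay at q' = 4: 25 − 0.05·4 = 24.8.
Δq = 21.90476 − 4 = 17.90476; wedge = 24.8 − 6 = 18.8.
Welfare loss = ½ × 17.90476 × 18.8 = £168.30.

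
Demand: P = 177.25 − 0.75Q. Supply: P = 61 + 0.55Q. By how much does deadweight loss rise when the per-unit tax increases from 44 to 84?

Competitive equilibrium: 177.25 − 0.75Q = 61 + 0.55Q → Q* = 89.4231, P* = 110.1827.
For a per-unit tax t: ΔQ = t/1.3, so DWL = ½·t·(t/1.3) = t²/2.6.
At t = 44: DWL = 744.615. At t = 84: DWL = 2713.846.
Increase = 2713.846 − 744.615 = 1969.23.

1969.23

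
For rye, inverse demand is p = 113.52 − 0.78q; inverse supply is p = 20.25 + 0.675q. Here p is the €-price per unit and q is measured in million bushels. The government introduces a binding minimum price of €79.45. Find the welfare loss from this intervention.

€303.46 million

Competitive equilibrium: 113.52 − 0.78q = 20.25 + 0.675q → q* = 64.1031, p* = 63.5196.
At the floor p = 79.45, quantity demanded = (113.52 − 79.45)/0.78 = 43.6795.
Sellers' marginal cost at q' = 43.6795: 20.25 + 0.675·43.6795 = 49.7337.
Δq = 64.1031 − 43.6795 = 20.4236; wedge = 79.45 − 49.7337 = 29.7163.
Deadweight loss = ½ × 20.4236 × 29.7163 = €303.46 million.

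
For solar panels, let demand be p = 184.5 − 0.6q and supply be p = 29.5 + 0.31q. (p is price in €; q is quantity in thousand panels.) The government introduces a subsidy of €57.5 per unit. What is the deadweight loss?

Competitive equilibrium: 184.5 − 0.6q = 29.5 + 0.31q → q* = 170.3297, p* = 82.3022.
The subsidy lowers effective supply by 57.5: p = 0.31q − 28.
New quantity: 184.5 − 0.6q = 0.31q − 28 → q' = 233.5165.
Overproduction Δq = 233.5165 − 170.3297 = 63.1868; wedge = subsidy = 57.5.
Deadweight loss = ½ × 63.1868 × 57.5 = €1816.62 thousand.

€1816.62 thousand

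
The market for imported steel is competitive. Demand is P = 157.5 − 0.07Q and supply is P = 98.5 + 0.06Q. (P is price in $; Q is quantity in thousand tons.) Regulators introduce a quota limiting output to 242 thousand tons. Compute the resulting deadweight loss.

Competitive equilibrium: 157.5 − 0.07Q = 98.5 + 0.06Q → Q* = 453.8462, P* = 125.7308.
At Q = 242: demand price = 157.5 − 0.07·242 = 140.56; supply price = 98.5 + 0.06·242 = 113.02.
ΔQ = 453.8462 − 242 = 211.8462; wedge = 140.56 − 113.02 = 27.54.
Deadweight loss = ½ × 211.8462 × 27.54 = $2917.12 thousand.

$2917.12 thousand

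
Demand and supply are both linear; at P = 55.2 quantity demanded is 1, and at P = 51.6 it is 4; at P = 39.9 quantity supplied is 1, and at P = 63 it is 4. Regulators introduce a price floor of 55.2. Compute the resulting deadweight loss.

13.15

Demand slope = (51.6 − 55.2)/(4 − 1) = −1.2, so P = 56.4 − 1.2Q.
Supply slope = (63 − 39.9)/(4 − 1) = 7.7, so P = 32.2 + 7.7Q.
Competitive equilibrium: 56.4 − 1.2Q = 32.2 + 7.7Q → Q* = 2.7191, P* = 53.1371.
At the floor P = 55.2, quantity demanded = (56.4 − 55.2)/1.2 = 1.
Sellers' marginal cost at Q' = 1: 32.2 + 7.7·1 = 39.9.
ΔQ = 2.7191 − 1 = 1.7191; wedge = 55.2 − 39.9 = 15.3.
DWL = ½ × 1.7191 × 15.3 = 13.15.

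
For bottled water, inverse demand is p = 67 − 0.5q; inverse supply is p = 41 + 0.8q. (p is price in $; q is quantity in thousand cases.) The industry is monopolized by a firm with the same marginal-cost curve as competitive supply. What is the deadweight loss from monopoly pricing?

$20.06 thousand

Competitive equilibrium: 67 − 0.5q = 41 + 0.8q → q* = 20, p* = 57.
Marginal revenue: MR = 67 − q. Set MR = MC: 67 − q = 41 + 0.8q → q_m = 14.4444.
Price p_m = 67 − 0.5·14.4444 = 59.7778; MC(q_m) = 41 + 0.8·14.4444 = 52.5555.
Competitive q* = 20, so Δq = 5.5556; wedge = 59.7778 − 52.5555 = 7.2223.
DWL = ½ × 5.5556 × 7.2223 = $20.06 thousand.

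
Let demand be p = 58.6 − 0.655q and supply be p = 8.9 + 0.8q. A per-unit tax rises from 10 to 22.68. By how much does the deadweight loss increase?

Competitive equilibrium: 58.6 − 0.655q = 8.9 + 0.8q → q* = 34.1581, p* = 36.2265.
For a per-unit tax t: Δq = t/1.455, so DWL = ½·t·(t/1.455) = t²/2.91.
At t = 10: DWL = 34.364. At t = 22.68: DWL = 176.764.
Increase = 176.764 − 34.364 = 142.40.

142.40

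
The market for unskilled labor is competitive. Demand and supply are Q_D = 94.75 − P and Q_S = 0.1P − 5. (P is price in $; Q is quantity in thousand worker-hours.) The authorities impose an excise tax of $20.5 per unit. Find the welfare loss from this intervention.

$19.10 thousand

In inverse form: demand P = 94.75 − Q, supply P = 50 + 10Q.
Competitive equilibrium: 94.75 − Q = 50 + 10Q → Q* = 4.0682, P* = 90.6818.
With the tax, the buyer price exceeds the seller price by 20.5: (94.75 − Q) − (50 + 10Q) = 20.5 → Q' = 2.2045.
ΔQ = 4.0682 − 2.2045 = 1.8637; the wedge equals the tax, 20.5.
The triangle = ½ × 1.8637 × 20.5 = $19.10 thousand.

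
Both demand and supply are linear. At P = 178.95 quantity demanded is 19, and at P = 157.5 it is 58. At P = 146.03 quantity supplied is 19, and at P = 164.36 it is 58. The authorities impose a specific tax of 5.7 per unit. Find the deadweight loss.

Demand slope = (157.5 − 178.95)/(58 − 19) = −0.55, so P = 189.4 − 0.55Q.
Supply slope = (164.36 − 146.03)/(58 − 19) = 0.47, so P = 137.1 + 0.47Q.
Competitive equilibrium: 189.4 − 0.55Q = 137.1 + 0.47Q → Q* = 51.2745, P* = 161.199.
With the tax, the buyer price exceeds the seller price by 5.7: (189.4 − 0.55Q) − (137.1 + 0.47Q) = 5.7 → Q' = 45.6863.
ΔQ = 51.2745 − 45.6863 = 5.5882; the wedge equals the tax, 5.7.
The triangle = ½ × 5.5882 × 5.7 = 15.93.

15.93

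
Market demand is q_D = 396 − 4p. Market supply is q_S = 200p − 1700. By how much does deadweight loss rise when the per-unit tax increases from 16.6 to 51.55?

In inverse form: demand p = 99 − 0.25q, supply p = 8.5 + 0.005q.
Competitive equilibrium: 99 − 0.25q = 8.5 + 0.005q → q* = 354.902, p* = 10.2745.
For a per-unit tax t: Δq = t/0.255, so DWL = ½·t·(t/0.255) = t²/0.51.
At t = 16.6: DWL = 540.314. At t = 51.55: DWL = 5210.593.
Increase = 5210.593 − 540.314 = 4670.28.

4670.28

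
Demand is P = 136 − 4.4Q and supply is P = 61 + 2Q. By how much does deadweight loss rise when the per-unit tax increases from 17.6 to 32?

Competitive equilibrium: 136 − 4.4Q = 61 + 2Q → Q* = 11.7188, P* = 84.4375.
For a per-unit tax t: ΔQ = t/6.4, so DWL = ½·t·(t/6.4) = t²/12.8.
At t = 17.6: DWL = 24.2. At t = 32: DWL = 80.
Increase = 80 − 24.2 = 55.80.

55.80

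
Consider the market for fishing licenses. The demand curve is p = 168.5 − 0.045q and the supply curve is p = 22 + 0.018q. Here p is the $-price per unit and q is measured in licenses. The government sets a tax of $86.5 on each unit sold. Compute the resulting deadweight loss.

$59382.94

Competitive equilibrium: 168.5 − 0.045q = 22 + 0.018q → q* = 2325.39683, p* = 63.85714.
With the tax, the buyer price exceeds the seller price by 86.5: (168.5 − 0.045q) − (22 + 0.018q) = 86.5 → q' = 952.38095.
Δq = 2325.39683 − 952.38095 = 1373.01588; the wedge equals the tax, 86.5.
The triangle = ½ × 1373.01588 × 86.5 = $59382.94.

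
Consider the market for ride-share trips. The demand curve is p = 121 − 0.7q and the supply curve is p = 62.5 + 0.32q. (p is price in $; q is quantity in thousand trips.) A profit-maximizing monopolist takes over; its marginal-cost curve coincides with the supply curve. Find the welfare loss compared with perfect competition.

Competitive equilibrium: 121 − 0.7q = 62.5 + 0.32q → q* = 57.3529, p* = 80.8529.
Marginal revenue: MR = 121 − 1.4q. Set MR = MC: 121 − 1.4q = 62.5 + 0.32q → q_m = 34.0116.
Price p_m = 121 − 0.7·34.0116 = 97.1919; MC(q_m) = 62.5 + 0.32·34.0116 = 73.3837.
Competitive q* = 57.3529, so Δq = 23.3413; wedge = 97.1919 − 73.3837 = 23.8082.
DWL = ½ × 23.3413 × 23.8082 = $277.86 thousand.

$277.86 thousand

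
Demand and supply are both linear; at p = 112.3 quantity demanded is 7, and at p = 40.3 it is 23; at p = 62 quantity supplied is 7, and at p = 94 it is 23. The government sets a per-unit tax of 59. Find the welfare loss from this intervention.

267.77

Demand slope = (40.3 − 112.3)/(23 − 7) = −4.5, so p = 143.8 − 4.5q.
Supply slope = (94 − 62)/(23 − 7) = 2, so p = 48 + 2q.
Competitive equilibrium: 143.8 − 4.5q = 48 + 2q → q* = 14.7385, p* = 77.4769.
With the tax, the buyer price exceeds the seller price by 59: (143.8 − 4.5q) − (48 + 2q) = 59 → q' = 5.6615.
Δq = 14.7385 − 5.6615 = 9.077; the wedge equals the tax, 59.
DWL = ½ × 9.077 × 59 = 267.77.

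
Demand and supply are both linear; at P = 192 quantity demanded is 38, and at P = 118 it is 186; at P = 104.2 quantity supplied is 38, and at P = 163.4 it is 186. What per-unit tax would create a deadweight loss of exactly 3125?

Demand slope = (118 − 192)/(186 − 38) = −0.5, so P = 211 − 0.5Q.
Supply slope = (163.4 − 104.2)/(186 − 38) = 0.4, so P = 89 + 0.4Q.
Competitive equilibrium: 211 − 0.5Q = 89 + 0.4Q → Q* = 135.5556, P* = 143.2222.
A tax t gives ΔQ = t/0.9 and wedge t, so DWL = t²/1.8.
t²/1.8 = 3125 → t² = 5625 → t = 75.

75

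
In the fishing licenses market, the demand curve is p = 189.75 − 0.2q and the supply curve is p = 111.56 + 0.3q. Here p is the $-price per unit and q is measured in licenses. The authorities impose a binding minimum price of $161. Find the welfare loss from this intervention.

Competitive equilibrium: 189.75 − 0.2q = 111.56 + 0.3q → q* = 156.38, p* = 158.474.
At the floor p = 161, quantity demanded = (189.75 − 161)/0.2 = 143.75.
Sellers' marginal cost at q' = 143.75: 111.56 + 0.3·143.75 = 154.685.
Δq = 156.38 − 143.75 = 12.63; wedge = 161 − 154.685 = 6.315.
DWL = ½ × 12.63 × 6.315 = $39.88.

$39.88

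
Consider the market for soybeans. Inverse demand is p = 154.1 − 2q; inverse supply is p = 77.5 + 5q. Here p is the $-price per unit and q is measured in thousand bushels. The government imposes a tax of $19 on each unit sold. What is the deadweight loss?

Competitive equilibrium: 154.1 − 2q = 77.5 + 5q → q* = 10.9429, p* = 132.2143.
With the tax, the buyer price exceeds the seller price by 19: (154.1 − 2q) − (77.5 + 5q) = 19 → q' = 8.2286.
Δq = 10.9429 − 8.2286 = 2.7143; the wedge equals the tax, 19.
Deadweight loss = ½ × 2.7143 × 19 = $25.79 thousand.

$25.79 thousand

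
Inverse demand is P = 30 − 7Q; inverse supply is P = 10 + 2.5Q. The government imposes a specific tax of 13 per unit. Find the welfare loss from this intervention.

Competitive equilibrium: 30 − 7Q = 10 + 2.5Q → Q* = 2.10526, P* = 15.26316.
With the tax, the buyer price exceeds the seller price by 13: (30 − 7Q) − (10 + 2.5Q) = 13 → Q' = 0.73684.
ΔQ = 2.10526 − 0.73684 = 1.36842; the wedge equals the tax, 13.
Deadweight loss = ½ × 1.36842 × 13 = 8.89.

8.89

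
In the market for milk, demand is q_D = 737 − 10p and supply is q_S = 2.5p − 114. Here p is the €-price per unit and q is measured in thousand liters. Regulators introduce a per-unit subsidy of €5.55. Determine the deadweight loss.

€30.80 thousand

In inverse form: demand p = 73.7 − 0.1q, supply p = 45.6 + 0.4q.
Competitive equilibrium: 73.7 − 0.1q = 45.6 + 0.4q → q* = 56.2, p* = 68.08.
The subsidy lowers effective supply by 5.55: p = 40.05 + 0.4q.
New quantity: 73.7 − 0.1q = 40.05 + 0.4q → q' = 67.3.
Overproduction Δq = 67.3 − 56.2 = 11.1; wedge = subsidy = 5.55.
DWL = ½ × 11.1 × 5.55 = €30.80 thousand.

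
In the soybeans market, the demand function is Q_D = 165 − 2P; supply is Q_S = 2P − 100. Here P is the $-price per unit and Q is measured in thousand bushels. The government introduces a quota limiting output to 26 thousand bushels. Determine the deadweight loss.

In inverse form: demand P = 82.5 − 0.5Q, supply P = 50 + 0.5Q.
Competitive equilibrium: 82.5 − 0.5Q = 50 + 0.5Q → Q* = 32.5, P* = 66.25.
At Q = 26: demand price = 82.5 − 0.5·26 = 69.5; supply price = 50 + 0.5·26 = 63.
ΔQ = 32.5 − 26 = 6.5; wedge = 69.5 − 63 = 6.5.
Welfare loss = ½ × 6.5 × 6.5 = $21.125 thousand.

$21.125 thousand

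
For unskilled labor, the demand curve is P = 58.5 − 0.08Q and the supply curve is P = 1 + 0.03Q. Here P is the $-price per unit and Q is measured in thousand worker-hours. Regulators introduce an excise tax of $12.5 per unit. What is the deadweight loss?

Competitive equilibrium: 58.5 − 0.08Q = 1 + 0.03Q → Q* = 522.7273, P* = 16.6818.
With the tax, the buyer price exceeds the seller price by 12.5: (58.5 − 0.08Q) − (1 + 0.03Q) = 12.5 → Q' = 409.0909.
ΔQ = 522.7273 − 409.0909 = 113.6364; the wedge equals the tax, 12.5.
Deadweight loss = ½ × 113.6364 × 12.5 = $710.23 thousand.

$710.23 thousand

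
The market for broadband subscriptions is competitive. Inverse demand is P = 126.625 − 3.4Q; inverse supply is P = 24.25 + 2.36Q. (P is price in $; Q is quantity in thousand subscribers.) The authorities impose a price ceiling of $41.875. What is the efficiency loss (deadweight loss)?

$305.85 thousand

Competitive equilibrium: 126.625 − 3.4Q = 24.25 + 2.36Q → Q* = 17.7734, P* = 66.1953.
At the ceiling P = 41.875, quantity supplied = (41.875 − 24.25)/2.36 = 7.4682.
Willingness to pay at Q' = 7.4682: 126.625 − 3.4·7.4682 = 101.2331.
ΔQ = 17.7734 − 7.4682 = 10.3052; wedge = 101.2331 − 41.875 = 59.3581.
The triangle = ½ × 10.3052 × 59.3581 = $305.85 thousand.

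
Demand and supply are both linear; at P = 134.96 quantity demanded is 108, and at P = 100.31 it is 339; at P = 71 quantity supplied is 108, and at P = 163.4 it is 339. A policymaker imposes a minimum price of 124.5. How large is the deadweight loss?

Demand slope = (100.31 − 134.96)/(339 − 108) = −0.15, so P = 151.16 − 0.15Q.
Supply slope = (163.4 − 71)/(339 − 108) = 0.4, so P = 27.8 + 0.4Q.
Competitive equilibrium: 151.16 − 0.15Q = 27.8 + 0.4Q → Q* = 224.2909, P* = 117.5164.
At the floor P = 124.5, quantity demanded = (151.16 − 124.5)/0.15 = 177.7333.
Sellers' marginal cost at Q' = 177.7333: 27.8 + 0.4·177.7333 = 98.8933.
ΔQ = 224.2909 − 177.7333 = 46.5576; wedge = 124.5 − 98.8933 = 25.6067.
DWL = ½ × 46.5576 × 25.6067 = 596.09.

596.09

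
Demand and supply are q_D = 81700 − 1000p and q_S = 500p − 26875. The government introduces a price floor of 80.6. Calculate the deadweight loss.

101270.42

In inverse form: demand p = 81.7 − 0.001q, supply p = 53.75 + 0.002q.
Competitive equilibrium: 81.7 − 0.001q = 53.75 + 0.002q → q* = 9316.6667, p* = 72.3833.
At the floor p = 80.6, quantity demanded = (81.7 − 80.6)/0.001 = 1100.
Sellers' marginal cost at q' = 1100: 53.75 + 0.002·1100 = 55.95.
Δq = 9316.6667 − 1100 = 8216.6667; wedge = 80.6 − 55.95 = 24.65.
DWL = ½ × 8216.6667 × 24.65 = 101270.42.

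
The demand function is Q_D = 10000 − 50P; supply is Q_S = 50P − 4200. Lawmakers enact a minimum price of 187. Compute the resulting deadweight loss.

In inverse form: demand P = 200 − 0.02Q, supply P = 84 + 0.02Q.
Competitive equilibrium: 200 − 0.02Q = 84 + 0.02Q → Q* = 2900, P* = 142.
At the floor P = 187, quantity demanded = (200 − 187)/0.02 = 650.
Sellers' marginal cost at Q' = 650: 84 + 0.02·650 = 97.
ΔQ = 2900 − 650 = 2250; wedge = 187 − 97 = 90.
DWL = ½ × 2250 × 90 = 101250.

101250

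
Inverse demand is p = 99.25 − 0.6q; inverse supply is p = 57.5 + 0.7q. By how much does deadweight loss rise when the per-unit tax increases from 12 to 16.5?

Competitive equilibrium: 99.25 − 0.6q = 57.5 + 0.7q → q* = 32.1154, p* = 79.9808.
For a per-unit tax t: Δq = t/1.3, so DWL = ½·t·(t/1.3) = t²/2.6.
At t = 12: DWL = 55.385. At t = 16.5: DWL = 104.712.
Increase = 104.712 − 55.385 = 49.33.

49.33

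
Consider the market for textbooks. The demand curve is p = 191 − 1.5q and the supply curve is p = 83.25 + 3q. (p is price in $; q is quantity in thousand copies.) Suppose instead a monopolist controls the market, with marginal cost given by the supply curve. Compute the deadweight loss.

$80.63 thousand

Competitive equilibrium: 191 − 1.5q = 83.25 + 3q → q* = 23.9444, p* = 155.0833.
Marginal revenue: MR = 191 − 3q. Set MR = MC: 191 − 3q = 83.25 + 3q → q_m = 17.9583.
Price p_m = 191 − 1.5·17.9583 = 164.0626; MC(q_m) = 83.25 + 3·17.9583 = 137.1249.
Competitive q* = 23.9444, so Δq = 5.9861; wedge = 164.0626 − 137.1249 = 26.9377.
The triangle = ½ × 5.9861 × 26.9377 = $80.63 thousand.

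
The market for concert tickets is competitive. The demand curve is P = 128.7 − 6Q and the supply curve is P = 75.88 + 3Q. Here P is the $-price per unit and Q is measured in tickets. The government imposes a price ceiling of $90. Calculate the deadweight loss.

Competitive equilibrium: 128.7 − 6Q = 75.88 + 3Q → Q* = 5.8689, P* = 93.4867.
At the ceiling P = 90, quantity supplied = (90 − 75.88)/3 = 4.7067.
Willingness to pay at Q' = 4.7067: 128.7 − 6·4.7067 = 100.4598.
ΔQ = 5.8689 − 4.7067 = 1.1622; wedge = 100.4598 − 90 = 10.4598.
The triangle = ½ × 1.1622 × 10.4598 = $6.08.

$6.08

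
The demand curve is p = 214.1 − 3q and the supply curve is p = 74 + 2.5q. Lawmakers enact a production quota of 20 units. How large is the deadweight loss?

82.36

Competitive equilibrium: 214.1 − 3q = 74 + 2.5q → q* = 25.4727, p* = 137.6818.
At q = 20: demand price = 214.1 − 3·20 = 154.1; supply price = 74 + 2.5·20 = 124.
Δq = 25.4727 − 20 = 5.4727; wedge = 154.1 − 124 = 30.1.
The triangle = ½ × 5.4727 × 30.1 = 82.36.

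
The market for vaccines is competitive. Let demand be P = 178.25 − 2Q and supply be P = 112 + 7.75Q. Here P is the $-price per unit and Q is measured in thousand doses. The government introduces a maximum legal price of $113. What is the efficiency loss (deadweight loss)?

Competitive equilibrium: 178.25 − 2Q = 112 + 7.75Q → Q* = 6.79487, P* = 164.66026.
At the ceiling P = 113, quantity supplied = (113 − 112)/7.75 = 0.12903.
Willingness to pay at Q' = 0.12903: 178.25 − 2·0.12903 = 177.99194.
ΔQ = 6.79487 − 0.12903 = 6.66584; wedge = 177.99194 − 113 = 64.99194.
Welfare loss = ½ × 6.66584 × 64.99194 = $216.61 thousand.

$216.61 thousand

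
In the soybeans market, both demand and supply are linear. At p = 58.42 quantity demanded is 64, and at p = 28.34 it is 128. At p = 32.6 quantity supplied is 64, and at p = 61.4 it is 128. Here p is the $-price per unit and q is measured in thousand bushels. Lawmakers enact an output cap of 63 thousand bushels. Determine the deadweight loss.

Demand slope = (28.34 − 58.42)/(128 − 64) = −0.47, so p = 88.5 − 0.47q.
Supply slope = (61.4 − 32.6)/(128 − 64) = 0.45, so p = 3.8 + 0.45q.
Competitive equilibrium: 88.5 − 0.47q = 3.8 + 0.45q → q* = 92.0652, p* = 45.2293.
At q = 63: demand price = 88.5 − 0.47·63 = 58.89; supply price = 3.8 + 0.45·63 = 32.15.
Δq = 92.0652 − 63 = 29.0652; wedge = 58.89 − 32.15 = 26.74.
Deadweight loss = ½ × 29.0652 × 26.74 = $388.60 thousand.

$388.60 thousand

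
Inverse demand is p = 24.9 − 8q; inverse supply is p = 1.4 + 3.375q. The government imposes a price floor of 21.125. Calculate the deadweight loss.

Competitive equilibrium: 24.9 − 8q = 1.4 + 3.375q → q* = 2.0659, p* = 8.3725.
At the floor p = 21.125, quantity demanded = (24.9 − 21.125)/8 = 0.4719.
Sellers' marginal cost at q' = 0.4719: 1.4 + 3.375·0.4719 = 2.9927.
Δq = 2.0659 − 0.4719 = 1.594; wedge = 21.125 − 2.9927 = 18.1323.
Deadweight loss = ½ × 1.594 × 18.1323 = 14.45.

14.45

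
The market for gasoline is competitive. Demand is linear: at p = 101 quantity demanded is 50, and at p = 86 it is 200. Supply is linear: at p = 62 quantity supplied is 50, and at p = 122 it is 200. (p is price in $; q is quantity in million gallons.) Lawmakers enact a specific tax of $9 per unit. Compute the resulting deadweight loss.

Demand slope = (86 − 101)/(200 − 50) = −0.1, so p = 106 − 0.1q.
Supply slope = (122 − 62)/(200 − 50) = 0.4, so p = 42 + 0.4q.
Competitive equilibrium: 106 − 0.1q = 42 + 0.4q → q* = 128, p* = 93.2.
With the tax, the buyer price exceeds the seller price by 9: (106 − 0.1q) − (42 + 0.4q) = 9 → q' = 110.
Δq = 128 − 110 = 18; the wedge equals the tax, 9.
Deadweight loss = ½ × 18 × 9 = $81 million.

$81 million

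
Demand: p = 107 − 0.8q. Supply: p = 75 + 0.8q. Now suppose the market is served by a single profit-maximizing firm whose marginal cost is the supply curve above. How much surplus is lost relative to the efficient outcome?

Competitive equilibrium: 107 − 0.8q = 75 + 0.8q → q* = 20, p* = 91.
Marginal revenue: MR = 107 − 1.6q. Set MR = MC: 107 − 1.6q = 75 + 0.8q → q_m = 13.3333.
Price p_m = 107 − 0.8·13.3333 = 96.3334; MC(q_m) = 75 + 0.8·13.3333 = 85.6666.
Competitive q* = 20, so Δq = 6.6667; wedge = 96.3334 − 85.6666 = 10.6668.
Deadweight loss = ½ × 6.6667 × 10.6668 = 35.56.

35.56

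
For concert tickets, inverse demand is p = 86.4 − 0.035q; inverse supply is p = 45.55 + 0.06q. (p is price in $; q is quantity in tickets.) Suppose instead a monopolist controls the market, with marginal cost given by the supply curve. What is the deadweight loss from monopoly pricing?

$636.62

Competitive equilibrium: 86.4 − 0.035q = 45.55 + 0.06q → q* = 430, p* = 71.35.
Marginal revenue: MR = 86.4 − 0.07q. Set MR = MC: 86.4 − 0.07q = 45.55 + 0.06q → q_m = 314.2308.
Price p_m = 86.4 − 0.035·314.2308 = 75.4019; MC(q_m) = 45.55 + 0.06·314.2308 = 64.4038.
Competitive q* = 430, so Δq = 115.7692; wedge = 75.4019 − 64.4038 = 10.9981.
Deadweight loss = ½ × 115.7692 × 10.9981 = $636.62.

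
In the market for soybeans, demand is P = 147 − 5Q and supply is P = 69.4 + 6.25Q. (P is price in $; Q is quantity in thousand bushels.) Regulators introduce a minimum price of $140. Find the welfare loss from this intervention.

Competitive equilibrium: 147 − 5Q = 69.4 + 6.25Q → Q* = 6.8978, P* = 112.5111.
At the floor P = 140, quantity demanded = (147 − 140)/5 = 1.4.
Sellers' marginal cost at Q' = 1.4: 69.4 + 6.25·1.4 = 78.15.
ΔQ = 6.8978 − 1.4 = 5.4978; wedge = 140 − 78.15 = 61.85.
Welfare loss = ½ × 5.4978 × 61.85 = $170.02 thousand.

$170.02 thousand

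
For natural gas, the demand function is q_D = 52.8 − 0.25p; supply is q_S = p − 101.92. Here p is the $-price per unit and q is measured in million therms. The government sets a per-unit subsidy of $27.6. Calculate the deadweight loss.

$76.176 million

In inverse form: demand p = 211.2 − 4q, supply p = 101.92 + q.
Competitive equilibrium: 211.2 − 4q = 101.92 + q → q* = 21.856, p* = 123.776.
The subsidy lowers effective supply by 27.6: p = 74.32 + q.
New quantity: 211.2 − 4q = 74.32 + q → q' = 27.376.
Overproduction Δq = 27.376 − 21.856 = 5.52; wedge = subsidy = 27.6.
The triangle = ½ × 5.52 × 27.6 = $76.176 million.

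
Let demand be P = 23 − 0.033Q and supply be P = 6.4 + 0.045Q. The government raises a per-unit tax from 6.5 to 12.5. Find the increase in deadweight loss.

Competitive equilibrium: 23 − 0.033Q = 6.4 + 0.045Q → Q* = 212.8205, P* = 15.9769.
For a per-unit tax t: ΔQ = t/0.078, so DWL = ½·t·(t/0.078) = t²/0.156.
At t = 6.5: DWL = 270.833. At t = 12.5: DWL = 1001.603.
Increase = 1001.603 − 270.833 = 730.77.

730.77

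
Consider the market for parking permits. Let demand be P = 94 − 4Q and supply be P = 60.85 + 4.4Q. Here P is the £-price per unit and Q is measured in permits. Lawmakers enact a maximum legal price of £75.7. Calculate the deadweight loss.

£1.37

Competitive equilibrium: 94 − 4Q = 60.85 + 4.4Q → Q* = 3.9464, P* = 78.2143.
At the ceiling P = 75.7, quantity supplied = (75.7 − 60.85)/4.4 = 3.375.
Willingness to pay at Q' = 3.375: 94 − 4·3.375 = 80.5.
ΔQ = 3.9464 − 3.375 = 0.5714; wedge = 80.5 − 75.7 = 4.8.
Deadweight loss = ½ × 0.5714 × 4.8 = £1.37.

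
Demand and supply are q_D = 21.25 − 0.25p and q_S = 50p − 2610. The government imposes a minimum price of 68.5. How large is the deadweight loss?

32.71

In inverse form: demand p = 85 − 4q, supply p = 52.2 + 0.02q.
Competitive equilibrium: 85 − 4q = 52.2 + 0.02q → q* = 8.1592, p* = 52.3632.
At the floor p = 68.5, quantity demanded = (85 − 68.5)/4 = 4.125.
Sellers' marginal cost at q' = 4.125: 52.2 + 0.02·4.125 = 52.2825.
Δq = 8.1592 − 4.125 = 4.0342; wedge = 68.5 − 52.2825 = 16.2175.
Deadweight loss = ½ × 4.0342 × 16.2175 = 32.71.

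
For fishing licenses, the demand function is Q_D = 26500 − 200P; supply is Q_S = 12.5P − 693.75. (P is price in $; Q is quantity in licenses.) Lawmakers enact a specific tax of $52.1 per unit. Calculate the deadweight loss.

In inverse form: demand P = 132.5 − 0.005Q, supply P = 55.5 + 0.08Q.
Competitive equilibrium: 132.5 − 0.005Q = 55.5 + 0.08Q → Q* = 905.8824, P* = 127.9706.
With the tax, the buyer price exceeds the seller price by 52.1: (132.5 − 0.005Q) − (55.5 + 0.08Q) = 52.1 → Q' = 292.9412.
ΔQ = 905.8824 − 292.9412 = 612.9412; the wedge equals the tax, 52.1.
Welfare loss = ½ × 612.9412 × 52.1 = $15967.12.

$15967.12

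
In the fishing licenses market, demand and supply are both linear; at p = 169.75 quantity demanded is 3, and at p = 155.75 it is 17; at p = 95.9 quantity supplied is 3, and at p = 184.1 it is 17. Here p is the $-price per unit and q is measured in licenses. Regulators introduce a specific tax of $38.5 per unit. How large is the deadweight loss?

Demand slope = (155.75 − 169.75)/(17 − 3) = −1, so p = 172.75 − q.
Supply slope = (184.1 − 95.9)/(17 − 3) = 6.3, so p = 77 + 6.3q.
Competitive equilibrium: 172.75 − q = 77 + 6.3q → q* = 13.1164, p* = 159.6336.
With the tax, the buyer price exceeds the seller price by 38.5: (172.75 − q) − (77 + 6.3q) = 38.5 → q' = 7.8425.
Δq = 13.1164 − 7.8425 = 5.2739; the wedge equals the tax, 38.5.
DWL = ½ × 5.2739 × 38.5 = $101.52.

$101.52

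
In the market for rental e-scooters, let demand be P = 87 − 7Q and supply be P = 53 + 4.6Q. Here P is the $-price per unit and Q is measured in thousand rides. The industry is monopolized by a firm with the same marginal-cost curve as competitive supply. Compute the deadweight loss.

$7.06 thousand

Competitive equilibrium: 87 − 7Q = 53 + 4.6Q → Q* = 2.931, P* = 66.4828.
Marginal revenue: MR = 87 − 14Q. Set MR = MC: 87 − 14Q = 53 + 4.6Q → Q_m = 1.828.
Price P_m = 87 − 7·1.828 = 74.204; MC(Q_m) = 53 + 4.6·1.828 = 61.4088.
Competitive Q* = 2.931, so ΔQ = 1.103; wedge = 74.204 − 61.4088 = 12.7952.
DWL = ½ × 1.103 × 12.7952 = $7.06 thousand.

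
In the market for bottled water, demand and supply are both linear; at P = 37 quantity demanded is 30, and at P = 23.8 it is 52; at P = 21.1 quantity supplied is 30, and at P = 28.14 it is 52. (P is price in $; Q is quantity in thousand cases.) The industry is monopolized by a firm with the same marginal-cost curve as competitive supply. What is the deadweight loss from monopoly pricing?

$160.24 thousand

Demand slope = (23.8 − 37)/(52 − 30) = −0.6, so P = 55 − 0.6Q.
Supply slope = (28.14 − 21.1)/(52 − 30) = 0.32, so P = 11.5 + 0.32Q.
Competitive equilibrium: 55 − 0.6Q = 11.5 + 0.32Q → Q* = 47.2826, P* = 26.6304.
Marginal revenue: MR = 55 − 1.2Q. Set MR = MC: 55 − 1.2Q = 11.5 + 0.32Q → Q_m = 28.6184.
Price P_m = 55 − 0.6·28.6184 = 37.829; MC(Q_m) = 11.5 + 0.32·28.6184 = 20.6579.
Competitive Q* = 47.2826, so ΔQ = 18.6642; wedge = 37.829 − 20.6579 = 17.1711.
Welfare loss = ½ × 18.6642 × 17.1711 = $160.24 thousand.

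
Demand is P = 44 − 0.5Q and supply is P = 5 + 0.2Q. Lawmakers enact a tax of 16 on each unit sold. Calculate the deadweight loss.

182.86

Competitive equilibrium: 44 − 0.5Q = 5 + 0.2Q → Q* = 55.7143, P* = 16.1429.
With the tax, the buyer price exceeds the seller price by 16: (44 − 0.5Q) − (5 + 0.2Q) = 16 → Q' = 32.8571.
ΔQ = 55.7143 − 32.8571 = 22.8572; the wedge equals the tax, 16.
Deadweight loss = ½ × 22.8572 × 16 = 182.86.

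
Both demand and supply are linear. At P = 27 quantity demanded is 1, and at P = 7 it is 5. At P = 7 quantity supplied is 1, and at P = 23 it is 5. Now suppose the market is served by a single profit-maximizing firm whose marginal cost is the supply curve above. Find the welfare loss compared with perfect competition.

5.96

Demand slope = (7 − 27)/(5 − 1) = −5, so P = 32 − 5Q.
Supply slope = (23 − 7)/(5 − 1) = 4, so P = 3 + 4Q.
Competitive equilibrium: 32 − 5Q = 3 + 4Q → Q* = 3.2222, P* = 15.8889.
Marginal revenue: MR = 32 − 10Q. Set MR = MC: 32 − 10Q = 3 + 4Q → Q_m = 2.0714.
Price P_m = 32 − 5·2.0714 = 21.643; MC(Q_m) = 3 + 4·2.0714 = 11.2856.
Competitive Q* = 3.2222, so ΔQ = 1.1508; wedge = 21.643 − 11.2856 = 10.3574.
Deadweight loss = ½ × 1.1508 × 10.3574 = 5.96.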